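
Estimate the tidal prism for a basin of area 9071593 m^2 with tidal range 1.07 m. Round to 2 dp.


Tidal prism = Area * Tidal range
P = 9071593 * 1.07
P = 9706604.51 m^3

9706604.51


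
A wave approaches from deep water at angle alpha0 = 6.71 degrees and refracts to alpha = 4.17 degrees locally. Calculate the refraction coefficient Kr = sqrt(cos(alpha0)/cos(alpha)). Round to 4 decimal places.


Kr = sqrt(cos(alpha0) / cos(alpha))
cos(6.71) = 0.993150
cos(4.17) = 0.997353
Kr = sqrt(0.993150 / 0.997353)
Kr = sqrt(0.995786)
Kr = 0.9979

0.9979


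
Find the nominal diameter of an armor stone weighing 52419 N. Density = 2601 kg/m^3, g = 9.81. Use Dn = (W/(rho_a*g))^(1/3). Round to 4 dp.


V = W / (rho_a * g)
V = 52419 / (2601 * 9.81)
V = 52419 / 25515.81
V = 2.054373 m^3
Dn = V^(1/3) = 2.054373^(1/3)
Dn = 1.2712 m

1.2712


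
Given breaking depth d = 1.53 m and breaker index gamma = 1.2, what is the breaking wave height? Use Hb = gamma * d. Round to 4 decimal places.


Hb = gamma * d
Hb = 1.2 * 1.53
Hb = 1.8360 m

1.8360


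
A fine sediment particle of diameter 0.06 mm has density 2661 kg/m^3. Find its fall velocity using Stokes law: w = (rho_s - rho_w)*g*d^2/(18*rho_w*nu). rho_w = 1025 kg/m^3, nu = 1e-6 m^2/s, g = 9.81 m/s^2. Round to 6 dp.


w = (rho_s - rho_w) * g * d^2 / (18 * rho_w * nu)
d = 0.06 mm = 0.000060 m
rho_s - rho_w = 2661 - 1025 = 1636
Numerator = 1636 * 9.81 * (0.000060)^2 = 0.000057776976
Denominator = 18 * 1025 * 1e-6 = 0.018450
w = 0.003132 m/s

0.003132


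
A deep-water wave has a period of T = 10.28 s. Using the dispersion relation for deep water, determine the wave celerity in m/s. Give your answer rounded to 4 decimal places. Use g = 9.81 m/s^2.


We use the deep-water celerity formula:
C = g * T / (2 * pi)
C = 9.81 * 10.28 / (2 * 3.14159...)
C = 100.846800 / 6.283185
C = 16.0503 m/s

16.0503


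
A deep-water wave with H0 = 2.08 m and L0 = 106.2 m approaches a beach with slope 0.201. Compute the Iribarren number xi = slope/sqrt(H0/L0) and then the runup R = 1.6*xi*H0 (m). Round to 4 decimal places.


xi = slope / sqrt(H0/L0)
H0/L0 = 2.08/106.2 = 0.019586
sqrt(0.019586) = 0.139949
xi = 0.201 / 0.139949 = 1.436239
R = 1.6 * xi * H0 = 1.6 * 1.436239 * 2.08
R = 4.7798 m

4.7798


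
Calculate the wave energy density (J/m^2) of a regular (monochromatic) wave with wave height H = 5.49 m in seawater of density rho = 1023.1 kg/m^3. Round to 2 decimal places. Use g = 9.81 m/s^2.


E = (1/8) * rho * g * H^2
E = (1/8) * 1023.1 * 9.81 * 5.49^2
E = 0.125 * 1023.1 * 9.81 * 30.1401
E = 37813.06 J/m^2

37813.06


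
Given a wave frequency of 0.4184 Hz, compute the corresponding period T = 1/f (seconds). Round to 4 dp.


T = 1 / f
T = 1 / 0.4184
T = 2.3901 s

2.3901


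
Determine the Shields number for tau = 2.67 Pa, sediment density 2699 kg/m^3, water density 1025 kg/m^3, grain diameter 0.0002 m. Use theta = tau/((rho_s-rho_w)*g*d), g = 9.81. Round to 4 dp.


theta = tau / ((rho_s - rho_w) * g * d)
rho_s - rho_w = 2699 - 1025 = 1674
Denominator = 1674 * 9.81 * 0.0002 = 3.284388
theta = 2.67 / 3.284388
theta = 0.8129

0.8129


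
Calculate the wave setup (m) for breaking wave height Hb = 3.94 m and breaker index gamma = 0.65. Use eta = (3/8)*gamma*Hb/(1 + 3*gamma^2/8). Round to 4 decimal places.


eta = (3/8) * gamma * Hb / (1 + 3*gamma^2/8)
Numerator = (3/8) * 0.65 * 3.94 = 0.960375
Denominator = 1 + 3*0.65^2/8 = 1 + 0.158438 = 1.158438
eta = 0.960375 / 1.158438
eta = 0.8290 m

0.8290


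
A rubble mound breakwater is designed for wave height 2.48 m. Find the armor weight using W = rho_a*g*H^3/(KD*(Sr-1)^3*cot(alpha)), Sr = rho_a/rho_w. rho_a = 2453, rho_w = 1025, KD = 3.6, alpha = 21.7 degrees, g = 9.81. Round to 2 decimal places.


Sr = rho_a / rho_w = 2453 / 1025 = 2.393171
(Sr - 1) = 1.393171
(Sr - 1)^3 = 2.704039
cot(21.7) = 1 / tan(21.7) = 1 / 0.397948 = 2.512889
Numerator = 2453 * 9.81 * 2.48^3 = 367046.9318
Denominator = 3.6 * 2.704039 * 2.512889 = 24.461824
W = 367046.9318 / 24.461824
W = 15004.89 N

15004.89


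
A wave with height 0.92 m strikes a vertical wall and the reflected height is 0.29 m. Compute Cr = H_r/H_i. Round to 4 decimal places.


Cr = H_r / H_i
Cr = 0.29 / 0.92
Cr = 0.3152

0.3152


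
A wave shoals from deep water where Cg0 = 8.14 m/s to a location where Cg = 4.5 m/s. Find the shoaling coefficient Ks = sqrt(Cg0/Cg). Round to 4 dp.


Ks = sqrt(Cg0 / Cg)
Ks = sqrt(8.14 / 4.5)
Ks = sqrt(1.8089)
Ks = 1.3449

1.3449


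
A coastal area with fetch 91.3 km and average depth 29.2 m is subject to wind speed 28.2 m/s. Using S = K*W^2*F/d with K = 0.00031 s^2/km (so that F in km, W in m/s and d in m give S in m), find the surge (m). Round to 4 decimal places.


S = K * W^2 * F / d
W^2 = 28.2^2 = 795.24
S = 0.00031 * 795.24 * 91.3 / 29.2
Numerator = 0.00031 * 795.24 * 91.3 = 22.507678
S = 22.507678 / 29.2 = 0.7708 m

0.7708


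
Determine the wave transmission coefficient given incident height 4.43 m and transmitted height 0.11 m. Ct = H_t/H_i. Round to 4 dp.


Ct = H_t / H_i
Ct = 0.11 / 4.43
Ct = 0.0248

0.0248


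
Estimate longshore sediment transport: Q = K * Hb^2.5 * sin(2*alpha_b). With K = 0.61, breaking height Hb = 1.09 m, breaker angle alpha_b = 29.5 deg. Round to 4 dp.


Q = K * Hb^2.5 * sin(2 * alpha_b)
Hb^2.5 = 1.09^2.5 = 1.240413
sin(2 * 29.5) = sin(59.0) = 0.857167
Q = 0.61 * 1.240413 * 0.857167
Q = 0.6486 m^3/s

0.6486


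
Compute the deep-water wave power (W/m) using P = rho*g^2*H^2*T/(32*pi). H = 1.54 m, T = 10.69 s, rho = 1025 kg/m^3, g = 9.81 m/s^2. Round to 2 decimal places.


P = rho * g^2 * H^2 * T / (32 * pi)
P = 1025 * 9.81^2 * 1.54^2 * 10.69 / (32 * pi)
P = 1025 * 96.2361 * 2.3716 * 10.69 / 100.53096
P = 24876.04 W/m

24876.04


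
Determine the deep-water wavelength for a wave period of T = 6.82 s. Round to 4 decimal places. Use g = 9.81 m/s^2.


L0 = g * T^2 / (2 * pi)
L0 = 9.81 * 6.82^2 / (2 * pi)
L0 = 9.81 * 46.5124 / 6.28319
L0 = 456.2866 / 6.28319
L0 = 72.6203 m

72.6203


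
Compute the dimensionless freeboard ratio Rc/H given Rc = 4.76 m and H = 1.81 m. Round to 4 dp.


Relative freeboard = Rc / H
= 4.76 / 1.81
= 2.6298

2.6298


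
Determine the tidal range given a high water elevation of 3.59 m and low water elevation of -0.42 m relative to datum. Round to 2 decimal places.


Tidal range = High water - Low water
Tidal range = 3.59 - (-0.42)
Tidal range = 4.01 m

4.01


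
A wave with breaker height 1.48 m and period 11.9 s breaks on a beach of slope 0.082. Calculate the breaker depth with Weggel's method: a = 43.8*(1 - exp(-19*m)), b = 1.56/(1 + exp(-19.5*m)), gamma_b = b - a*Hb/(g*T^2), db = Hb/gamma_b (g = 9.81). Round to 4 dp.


a = 43.8 * (1 - exp(-19 * m))
exp(-19 * 0.082) = exp(-1.5580) = 0.210557
a = 43.8 * (1 - 0.210557) = 34.577614
b = 1.56 / (1 + exp(-19.5 * m))
exp(-19.5 * 0.082) = exp(-1.5990) = 0.202099
b = 1.56 / (1 + 0.202099) = 1.297731
Hb / (g * T^2) = 1.48 / (9.81 * 11.9^2) = 1.48 / 1389.1941 = 0.00106537
gamma_b = b - a * Hb/(g*T^2) = 1.297731 - 34.577614 * 0.00106537 = 1.260893
db = Hb / gamma_b = 1.48 / 1.260893
db = 1.1738 m

1.1738


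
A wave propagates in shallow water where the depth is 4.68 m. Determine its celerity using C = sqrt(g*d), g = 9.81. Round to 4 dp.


Using the shallow-water approximation:
C = sqrt(g * d) = sqrt(9.81 * 4.68)
C = sqrt(45.9108)
C = 6.7758 m/s

6.7758


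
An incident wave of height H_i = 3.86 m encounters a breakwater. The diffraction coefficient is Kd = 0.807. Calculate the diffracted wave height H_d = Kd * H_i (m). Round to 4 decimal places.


H_d = Kd * H_i
H_d = 0.807 * 3.86
H_d = 3.1150 m

3.1150


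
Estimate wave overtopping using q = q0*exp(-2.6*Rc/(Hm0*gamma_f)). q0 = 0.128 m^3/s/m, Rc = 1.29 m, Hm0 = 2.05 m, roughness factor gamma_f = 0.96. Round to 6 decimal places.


q = q0 * exp(-2.6 * Rc / (Hm0 * gamma_f))
Exponent = -2.6 * 1.29 / (2.05 * 0.96)
= -2.6 * 1.29 / 1.9680
= -1.704268
exp(-1.704268) = 0.181905
q = 0.128 * 0.181905
q = 0.023284 m^3/s/m

0.023284


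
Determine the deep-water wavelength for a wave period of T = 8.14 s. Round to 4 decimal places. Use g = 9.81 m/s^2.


L0 = g * T^2 / (2 * pi)
L0 = 9.81 * 8.14^2 / (2 * pi)
L0 = 9.81 * 66.2596 / 6.28319
L0 = 650.0067 / 6.28319
L0 = 103.4518 m

103.4518


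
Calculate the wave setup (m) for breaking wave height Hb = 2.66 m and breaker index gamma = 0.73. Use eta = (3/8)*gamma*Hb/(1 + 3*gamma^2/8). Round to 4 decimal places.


eta = (3/8) * gamma * Hb / (1 + 3*gamma^2/8)
Numerator = (3/8) * 0.73 * 2.66 = 0.728175
Denominator = 1 + 3*0.73^2/8 = 1 + 0.199838 = 1.199838
eta = 0.728175 / 1.199838
eta = 0.6069 m

0.6069


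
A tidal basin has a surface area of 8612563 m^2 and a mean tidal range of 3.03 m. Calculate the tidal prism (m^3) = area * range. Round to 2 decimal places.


Tidal prism = Area * Tidal range
P = 8612563 * 3.03
P = 26096065.89 m^3

26096065.89


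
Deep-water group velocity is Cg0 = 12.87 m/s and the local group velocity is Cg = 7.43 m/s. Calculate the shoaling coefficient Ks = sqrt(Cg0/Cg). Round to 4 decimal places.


Ks = sqrt(Cg0 / Cg)
Ks = sqrt(12.87 / 7.43)
Ks = sqrt(1.7322)
Ks = 1.3161

1.3161


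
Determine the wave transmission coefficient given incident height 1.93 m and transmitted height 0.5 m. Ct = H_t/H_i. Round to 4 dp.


Ct = H_t / H_i
Ct = 0.5 / 1.93
Ct = 0.2591

0.2591


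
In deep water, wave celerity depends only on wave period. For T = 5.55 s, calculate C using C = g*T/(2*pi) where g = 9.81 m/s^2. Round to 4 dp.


We use the deep-water celerity formula:
C = g * T / (2 * pi)
C = 9.81 * 5.55 / (2 * 3.14159...)
C = 54.445500 / 6.283185
C = 8.6653 m/s

8.6653


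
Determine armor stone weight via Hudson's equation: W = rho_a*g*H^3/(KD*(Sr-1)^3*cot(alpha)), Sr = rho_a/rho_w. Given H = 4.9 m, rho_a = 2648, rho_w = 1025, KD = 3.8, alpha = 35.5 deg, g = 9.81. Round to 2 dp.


Sr = rho_a / rho_w = 2648 / 1025 = 2.583415
(Sr - 1) = 1.583415
(Sr - 1)^3 = 3.969940
cot(35.5) = 1 / tan(35.5) = 1 / 0.713293 = 1.401948
Numerator = 2648 * 9.81 * 4.9^3 = 3056153.9551
Denominator = 3.8 * 3.969940 * 1.401948 = 21.149473
W = 3056153.9551 / 21.149473
W = 144502.60 N

144502.60


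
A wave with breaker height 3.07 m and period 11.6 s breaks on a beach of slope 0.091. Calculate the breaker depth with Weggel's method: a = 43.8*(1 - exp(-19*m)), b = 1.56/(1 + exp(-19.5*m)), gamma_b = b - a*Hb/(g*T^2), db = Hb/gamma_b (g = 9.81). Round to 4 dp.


a = 43.8 * (1 - exp(-19 * m))
exp(-19 * 0.091) = exp(-1.7290) = 0.177462
a = 43.8 * (1 - 0.177462) = 36.027174
b = 1.56 / (1 + exp(-19.5 * m))
exp(-19.5 * 0.091) = exp(-1.7745) = 0.169568
b = 1.56 / (1 + 0.169568) = 1.333826
Hb / (g * T^2) = 3.07 / (9.81 * 11.6^2) = 3.07 / 1320.0336 = 0.00232570
gamma_b = b - a * Hb/(g*T^2) = 1.333826 - 36.027174 * 0.00232570 = 1.250037
db = Hb / gamma_b = 3.07 / 1.250037
db = 2.4559 m

2.4559


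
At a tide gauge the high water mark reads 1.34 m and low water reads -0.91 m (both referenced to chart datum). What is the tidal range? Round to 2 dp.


Tidal range = High water - Low water
Tidal range = 1.34 - (-0.91)
Tidal range = 2.25 m

2.25


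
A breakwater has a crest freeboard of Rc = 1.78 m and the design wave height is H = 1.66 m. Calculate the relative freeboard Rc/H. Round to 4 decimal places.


Relative freeboard = Rc / H
= 1.78 / 1.66
= 1.0723

1.0723


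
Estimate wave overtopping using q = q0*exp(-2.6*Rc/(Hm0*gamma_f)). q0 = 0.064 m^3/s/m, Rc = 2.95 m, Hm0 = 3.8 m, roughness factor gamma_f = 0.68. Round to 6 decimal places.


q = q0 * exp(-2.6 * Rc / (Hm0 * gamma_f))
Exponent = -2.6 * 2.95 / (3.8 * 0.68)
= -2.6 * 2.95 / 2.5840
= -2.968266
exp(-2.968266) = 0.051392
q = 0.064 * 0.051392
q = 0.003289 m^3/s/m

0.003289


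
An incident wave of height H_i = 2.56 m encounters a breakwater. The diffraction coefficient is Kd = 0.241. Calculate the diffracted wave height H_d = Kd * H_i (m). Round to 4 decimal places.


H_d = Kd * H_i
H_d = 0.241 * 2.56
H_d = 0.6170 m

0.6170


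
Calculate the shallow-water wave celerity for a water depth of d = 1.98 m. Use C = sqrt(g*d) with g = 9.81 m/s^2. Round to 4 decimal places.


Using the shallow-water approximation:
C = sqrt(g * d) = sqrt(9.81 * 1.98)
C = sqrt(19.4238)
C = 4.4072 m/s

4.4072


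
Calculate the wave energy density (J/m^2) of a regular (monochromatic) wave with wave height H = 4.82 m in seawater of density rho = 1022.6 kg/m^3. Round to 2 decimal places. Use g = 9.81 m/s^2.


E = (1/8) * rho * g * H^2
E = (1/8) * 1022.6 * 9.81 * 4.82^2
E = 0.125 * 1022.6 * 9.81 * 23.2324
E = 29132.58 J/m^2

29132.58


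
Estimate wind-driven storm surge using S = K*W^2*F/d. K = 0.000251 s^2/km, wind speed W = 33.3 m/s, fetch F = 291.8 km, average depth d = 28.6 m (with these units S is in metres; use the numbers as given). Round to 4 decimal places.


S = K * W^2 * F / d
W^2 = 33.3^2 = 1108.89
S = 0.000251 * 1108.89 * 291.8 / 28.6
Numerator = 0.000251 * 1108.89 * 291.8 = 81.217100
S = 81.217100 / 28.6 = 2.8398 m

2.8398


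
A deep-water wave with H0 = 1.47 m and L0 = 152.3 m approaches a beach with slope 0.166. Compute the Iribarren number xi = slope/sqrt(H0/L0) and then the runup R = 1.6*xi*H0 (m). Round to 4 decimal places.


xi = slope / sqrt(H0/L0)
H0/L0 = 1.47/152.3 = 0.009652
sqrt(0.009652) = 0.098245
xi = 0.166 / 0.098245 = 1.689660
R = 1.6 * xi * H0 = 1.6 * 1.689660 * 1.47
R = 3.9741 m

3.9741


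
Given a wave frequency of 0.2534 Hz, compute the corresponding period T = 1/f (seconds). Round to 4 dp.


T = 1 / f
T = 1 / 0.2534
T = 3.9463 s

3.9463


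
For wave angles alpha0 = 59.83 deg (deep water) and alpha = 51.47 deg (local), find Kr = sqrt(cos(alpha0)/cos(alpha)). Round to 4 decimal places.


Kr = sqrt(cos(alpha0) / cos(alpha))
cos(59.83) = 0.502567
cos(51.47) = 0.622924
Kr = sqrt(0.502567 / 0.622924)
Kr = sqrt(0.806787)
Kr = 0.8982

0.8982


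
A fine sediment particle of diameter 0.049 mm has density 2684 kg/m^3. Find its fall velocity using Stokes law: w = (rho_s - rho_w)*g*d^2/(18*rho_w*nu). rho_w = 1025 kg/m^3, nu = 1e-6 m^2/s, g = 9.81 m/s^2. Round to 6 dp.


w = (rho_s - rho_w) * g * d^2 / (18 * rho_w * nu)
d = 0.049 mm = 0.000049 m
rho_s - rho_w = 2684 - 1025 = 1659
Numerator = 1659 * 9.81 * (0.000049)^2 = 0.000039075771
Denominator = 18 * 1025 * 1e-6 = 0.018450
w = 0.002118 m/s

0.002118


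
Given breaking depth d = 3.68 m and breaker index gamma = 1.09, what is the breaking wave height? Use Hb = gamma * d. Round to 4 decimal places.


Hb = gamma * d
Hb = 1.09 * 3.68
Hb = 4.0112 m

4.0112


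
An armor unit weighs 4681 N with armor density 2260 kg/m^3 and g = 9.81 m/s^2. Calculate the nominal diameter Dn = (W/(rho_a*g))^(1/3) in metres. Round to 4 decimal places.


V = W / (rho_a * g)
V = 4681 / (2260 * 9.81)
V = 4681 / 22170.60
V = 0.211135 m^3
Dn = V^(1/3) = 0.211135^(1/3)
Dn = 0.5955 m

0.5955


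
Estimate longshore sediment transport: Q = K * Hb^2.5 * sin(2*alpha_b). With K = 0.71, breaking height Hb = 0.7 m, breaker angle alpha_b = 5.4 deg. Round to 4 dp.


Q = K * Hb^2.5 * sin(2 * alpha_b)
Hb^2.5 = 0.7^2.5 = 0.409963
sin(2 * 5.4) = sin(10.8) = 0.187381
Q = 0.71 * 0.409963 * 0.187381
Q = 0.0545 m^3/s

0.0545


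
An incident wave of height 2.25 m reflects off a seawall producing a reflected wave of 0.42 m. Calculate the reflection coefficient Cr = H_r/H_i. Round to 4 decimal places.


Cr = H_r / H_i
Cr = 0.42 / 2.25
Cr = 0.1867

0.1867


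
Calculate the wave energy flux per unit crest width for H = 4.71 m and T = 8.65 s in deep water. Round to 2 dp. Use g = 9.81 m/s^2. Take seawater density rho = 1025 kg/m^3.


P = rho * g^2 * H^2 * T / (32 * pi)
P = 1025 * 9.81^2 * 4.71^2 * 8.65 / (32 * pi)
P = 1025 * 96.2361 * 22.1841 * 8.65 / 100.53096
P = 188286.83 W/m

188286.83


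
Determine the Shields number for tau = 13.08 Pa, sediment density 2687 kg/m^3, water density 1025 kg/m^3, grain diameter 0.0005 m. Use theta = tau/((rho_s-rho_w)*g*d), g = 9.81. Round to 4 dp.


theta = tau / ((rho_s - rho_w) * g * d)
rho_s - rho_w = 2687 - 1025 = 1662
Denominator = 1662 * 9.81 * 0.0005 = 8.152110
theta = 13.08 / 8.152110
theta = 1.6045

1.6045


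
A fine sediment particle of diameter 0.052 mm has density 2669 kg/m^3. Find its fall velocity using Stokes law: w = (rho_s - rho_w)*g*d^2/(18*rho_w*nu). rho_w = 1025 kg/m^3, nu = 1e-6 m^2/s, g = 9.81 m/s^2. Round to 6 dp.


w = (rho_s - rho_w) * g * d^2 / (18 * rho_w * nu)
d = 0.052 mm = 0.000052 m
rho_s - rho_w = 2669 - 1025 = 1644
Numerator = 1644 * 9.81 * (0.000052)^2 = 0.000043609139
Denominator = 18 * 1025 * 1e-6 = 0.018450
w = 0.002364 m/s

0.002364


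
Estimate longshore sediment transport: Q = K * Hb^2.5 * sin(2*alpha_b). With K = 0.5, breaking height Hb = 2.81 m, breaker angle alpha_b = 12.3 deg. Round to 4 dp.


Q = K * Hb^2.5 * sin(2 * alpha_b)
Hb^2.5 = 2.81^2.5 = 13.236276
sin(2 * 12.3) = sin(24.6) = 0.416281
Q = 0.5 * 13.236276 * 0.416281
Q = 2.7550 m^3/s

2.7550


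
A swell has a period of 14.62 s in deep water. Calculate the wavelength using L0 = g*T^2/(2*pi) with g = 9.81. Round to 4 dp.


L0 = g * T^2 / (2 * pi)
L0 = 9.81 * 14.62^2 / (2 * pi)
L0 = 9.81 * 213.7444 / 6.28319
L0 = 2096.8326 / 6.28319
L0 = 333.7213 m

333.7213


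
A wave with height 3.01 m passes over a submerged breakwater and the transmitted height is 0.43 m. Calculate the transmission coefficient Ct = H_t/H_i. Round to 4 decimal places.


Ct = H_t / H_i
Ct = 0.43 / 3.01
Ct = 0.1429

0.1429


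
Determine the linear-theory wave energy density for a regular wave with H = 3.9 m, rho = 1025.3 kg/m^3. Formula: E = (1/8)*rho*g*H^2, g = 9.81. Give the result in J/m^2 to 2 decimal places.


E = (1/8) * rho * g * H^2
E = (1/8) * 1025.3 * 9.81 * 3.9^2
E = 0.125 * 1025.3 * 9.81 * 15.2100
E = 19123.14 J/m^2

19123.14


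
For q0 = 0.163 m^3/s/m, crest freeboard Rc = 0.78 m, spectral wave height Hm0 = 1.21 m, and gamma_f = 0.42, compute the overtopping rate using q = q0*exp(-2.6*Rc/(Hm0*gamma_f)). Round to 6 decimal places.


q = q0 * exp(-2.6 * Rc / (Hm0 * gamma_f))
Exponent = -2.6 * 0.78 / (1.21 * 0.42)
= -2.6 * 0.78 / 0.5082
= -3.990555
exp(-3.990555) = 0.018489
q = 0.163 * 0.018489
q = 0.003014 m^3/s/m

0.003014


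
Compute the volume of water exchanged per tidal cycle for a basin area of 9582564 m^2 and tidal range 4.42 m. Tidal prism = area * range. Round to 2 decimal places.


Tidal prism = Area * Tidal range
P = 9582564 * 4.42
P = 42354932.88 m^3

42354932.88


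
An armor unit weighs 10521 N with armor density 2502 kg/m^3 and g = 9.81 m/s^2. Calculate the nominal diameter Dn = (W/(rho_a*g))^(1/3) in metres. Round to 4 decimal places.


V = W / (rho_a * g)
V = 10521 / (2502 * 9.81)
V = 10521 / 24544.62
V = 0.428648 m^3
Dn = V^(1/3) = 0.428648^(1/3)
Dn = 0.7540 m

0.7540


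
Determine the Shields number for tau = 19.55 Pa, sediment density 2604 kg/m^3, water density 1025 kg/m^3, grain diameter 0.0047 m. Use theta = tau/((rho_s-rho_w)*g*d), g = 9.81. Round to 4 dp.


theta = tau / ((rho_s - rho_w) * g * d)
rho_s - rho_w = 2604 - 1025 = 1579
Denominator = 1579 * 9.81 * 0.0047 = 72.802953
theta = 19.55 / 72.802953
theta = 0.2685

0.2685


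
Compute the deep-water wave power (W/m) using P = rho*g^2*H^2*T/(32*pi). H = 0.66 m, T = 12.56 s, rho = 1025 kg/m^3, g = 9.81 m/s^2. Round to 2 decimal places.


P = rho * g^2 * H^2 * T / (32 * pi)
P = 1025 * 9.81^2 * 0.66^2 * 12.56 / (32 * pi)
P = 1025 * 96.2361 * 0.4356 * 12.56 / 100.53096
P = 5368.33 W/m

5368.33


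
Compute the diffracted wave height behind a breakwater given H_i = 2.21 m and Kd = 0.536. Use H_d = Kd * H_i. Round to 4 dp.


H_d = Kd * H_i
H_d = 0.536 * 2.21
H_d = 1.1846 m

1.1846


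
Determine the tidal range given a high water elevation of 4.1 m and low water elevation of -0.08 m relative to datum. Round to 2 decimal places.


Tidal range = High water - Low water
Tidal range = 4.1 - (-0.08)
Tidal range = 4.18 m

4.18


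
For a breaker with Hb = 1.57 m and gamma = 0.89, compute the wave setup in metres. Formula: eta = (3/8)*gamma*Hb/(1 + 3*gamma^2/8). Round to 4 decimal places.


eta = (3/8) * gamma * Hb / (1 + 3*gamma^2/8)
Numerator = (3/8) * 0.89 * 1.57 = 0.523988
Denominator = 1 + 3*0.89^2/8 = 1 + 0.297038 = 1.297038
eta = 0.523988 / 1.297038
eta = 0.4040 m

0.4040


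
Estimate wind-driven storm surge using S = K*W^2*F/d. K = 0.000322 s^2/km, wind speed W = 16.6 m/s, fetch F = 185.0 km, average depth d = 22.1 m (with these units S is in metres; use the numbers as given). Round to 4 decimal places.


S = K * W^2 * F / d
W^2 = 16.6^2 = 275.56
S = 0.000322 * 275.56 * 185.0 / 22.1
Numerator = 0.000322 * 275.56 * 185.0 = 16.415109
S = 16.415109 / 22.1 = 0.7428 m

0.7428


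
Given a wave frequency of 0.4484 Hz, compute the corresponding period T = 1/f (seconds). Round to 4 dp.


T = 1 / f
T = 1 / 0.4484
T = 2.2302 s

2.2302


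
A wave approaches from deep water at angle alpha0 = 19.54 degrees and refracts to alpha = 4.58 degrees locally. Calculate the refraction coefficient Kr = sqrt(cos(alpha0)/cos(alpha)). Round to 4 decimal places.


Kr = sqrt(cos(alpha0) / cos(alpha))
cos(19.54) = 0.942408
cos(4.58) = 0.996807
Kr = sqrt(0.942408 / 0.996807)
Kr = sqrt(0.945427)
Kr = 0.9723

0.9723


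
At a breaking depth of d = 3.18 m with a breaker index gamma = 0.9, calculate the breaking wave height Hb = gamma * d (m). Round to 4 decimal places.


Hb = gamma * d
Hb = 0.9 * 3.18
Hb = 2.8620 m

2.8620


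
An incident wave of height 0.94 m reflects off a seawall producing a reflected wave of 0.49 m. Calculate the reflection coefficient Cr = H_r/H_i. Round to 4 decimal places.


Cr = H_r / H_i
Cr = 0.49 / 0.94
Cr = 0.5213

0.5213


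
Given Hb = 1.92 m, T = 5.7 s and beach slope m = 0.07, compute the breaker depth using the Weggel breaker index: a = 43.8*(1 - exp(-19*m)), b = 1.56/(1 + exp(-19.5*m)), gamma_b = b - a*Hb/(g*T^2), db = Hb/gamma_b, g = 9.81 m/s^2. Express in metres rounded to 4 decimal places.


a = 43.8 * (1 - exp(-19 * m))
exp(-19 * 0.07) = exp(-1.3300) = 0.264477
a = 43.8 * (1 - 0.264477) = 32.215896
b = 1.56 / (1 + exp(-19.5 * m))
exp(-19.5 * 0.07) = exp(-1.3650) = 0.255381
b = 1.56 / (1 + 0.255381) = 1.242651
Hb / (g * T^2) = 1.92 / (9.81 * 5.7^2) = 1.92 / 318.7269 = 0.00602397
gamma_b = b - a * Hb/(g*T^2) = 1.242651 - 32.215896 * 0.00602397 = 1.048583
db = Hb / gamma_b = 1.92 / 1.048583
db = 1.8310 m

1.8310


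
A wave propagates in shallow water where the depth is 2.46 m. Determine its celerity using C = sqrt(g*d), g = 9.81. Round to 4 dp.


Using the shallow-water approximation:
C = sqrt(g * d) = sqrt(9.81 * 2.46)
C = sqrt(24.1326)
C = 4.9125 m/s

4.9125


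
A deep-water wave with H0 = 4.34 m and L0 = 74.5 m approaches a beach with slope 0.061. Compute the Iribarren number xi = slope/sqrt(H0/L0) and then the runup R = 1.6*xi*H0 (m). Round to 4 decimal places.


xi = slope / sqrt(H0/L0)
H0/L0 = 4.34/74.5 = 0.058255
sqrt(0.058255) = 0.241361
xi = 0.061 / 0.241361 = 0.252734
R = 1.6 * xi * H0 = 1.6 * 0.252734 * 4.34
R = 1.7550 m

1.7550


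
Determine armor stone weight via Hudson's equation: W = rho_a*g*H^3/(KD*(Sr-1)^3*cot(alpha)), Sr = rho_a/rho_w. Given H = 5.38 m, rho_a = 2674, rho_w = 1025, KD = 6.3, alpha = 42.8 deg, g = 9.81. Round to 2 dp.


Sr = rho_a / rho_w = 2674 / 1025 = 2.608780
(Sr - 1) = 1.608780
(Sr - 1)^3 = 4.163805
cot(42.8) = 1 / tan(42.8) = 1 / 0.926010 = 1.079902
Numerator = 2674 * 9.81 * 5.38^3 = 4084860.5711
Denominator = 6.3 * 4.163805 * 1.079902 = 28.327952
W = 4084860.5711 / 28.327952
W = 144198.94 N

144198.94


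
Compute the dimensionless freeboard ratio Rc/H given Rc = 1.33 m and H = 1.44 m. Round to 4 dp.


Relative freeboard = Rc / H
= 1.33 / 1.44
= 0.9236

0.9236


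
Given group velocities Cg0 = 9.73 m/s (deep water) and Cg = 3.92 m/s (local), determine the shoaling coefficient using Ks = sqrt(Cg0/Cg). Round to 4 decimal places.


Ks = sqrt(Cg0 / Cg)
Ks = sqrt(9.73 / 3.92)
Ks = sqrt(2.4821)
Ks = 1.5755

1.5755


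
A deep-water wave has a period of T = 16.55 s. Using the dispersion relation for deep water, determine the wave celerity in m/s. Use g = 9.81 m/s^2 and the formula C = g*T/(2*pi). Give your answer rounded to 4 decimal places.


We use the deep-water celerity formula:
C = g * T / (2 * pi)
C = 9.81 * 16.55 / (2 * 3.14159...)
C = 162.355500 / 6.283185
C = 25.8397 m/s

25.8397


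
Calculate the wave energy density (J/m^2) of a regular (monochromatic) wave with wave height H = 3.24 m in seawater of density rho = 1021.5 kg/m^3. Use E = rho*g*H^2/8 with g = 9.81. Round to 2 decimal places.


E = (1/8) * rho * g * H^2
E = (1/8) * 1021.5 * 9.81 * 3.24^2
E = 0.125 * 1021.5 * 9.81 * 10.4976
E = 13149.44 J/m^2

13149.44


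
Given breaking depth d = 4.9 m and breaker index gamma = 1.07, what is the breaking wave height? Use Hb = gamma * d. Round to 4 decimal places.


Hb = gamma * d
Hb = 1.07 * 4.9
Hb = 5.2430 m

5.2430


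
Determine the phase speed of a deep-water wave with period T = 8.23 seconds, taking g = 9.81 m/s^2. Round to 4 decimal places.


We use the deep-water celerity formula:
C = g * T / (2 * pi)
C = 9.81 * 8.23 / (2 * 3.14159...)
C = 80.736300 / 6.283185
C = 12.8496 m/s

12.8496


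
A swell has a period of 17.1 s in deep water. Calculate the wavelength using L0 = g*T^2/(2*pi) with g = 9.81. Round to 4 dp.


L0 = g * T^2 / (2 * pi)
L0 = 9.81 * 17.1^2 / (2 * pi)
L0 = 9.81 * 292.4100 / 6.28319
L0 = 2868.5421 / 6.28319
L0 = 456.5427 m

456.5427


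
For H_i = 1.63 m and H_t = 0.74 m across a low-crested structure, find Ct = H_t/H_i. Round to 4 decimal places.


Ct = H_t / H_i
Ct = 0.74 / 1.63
Ct = 0.4540

0.4540


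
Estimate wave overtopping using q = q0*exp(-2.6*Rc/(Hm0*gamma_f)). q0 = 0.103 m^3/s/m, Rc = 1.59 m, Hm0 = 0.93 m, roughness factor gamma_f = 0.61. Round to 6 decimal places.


q = q0 * exp(-2.6 * Rc / (Hm0 * gamma_f))
Exponent = -2.6 * 1.59 / (0.93 * 0.61)
= -2.6 * 1.59 / 0.5673
= -7.287150
exp(-7.287150) = 0.000684
q = 0.103 * 0.000684
q = 0.000070 m^3/s/m

0.000070


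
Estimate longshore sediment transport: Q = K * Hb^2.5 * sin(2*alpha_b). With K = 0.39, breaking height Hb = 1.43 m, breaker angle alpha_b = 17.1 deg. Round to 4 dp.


Q = K * Hb^2.5 * sin(2 * alpha_b)
Hb^2.5 = 1.43^2.5 = 2.445345
sin(2 * 17.1) = sin(34.2) = 0.562083
Q = 0.39 * 2.445345 * 0.562083
Q = 0.5361 m^3/s

0.5361


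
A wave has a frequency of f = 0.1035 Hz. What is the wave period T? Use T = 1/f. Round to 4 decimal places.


T = 1 / f
T = 1 / 0.1035
T = 9.6618 s

9.6618


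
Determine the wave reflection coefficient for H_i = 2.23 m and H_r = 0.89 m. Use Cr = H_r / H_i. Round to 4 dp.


Cr = H_r / H_i
Cr = 0.89 / 2.23
Cr = 0.3991

0.3991


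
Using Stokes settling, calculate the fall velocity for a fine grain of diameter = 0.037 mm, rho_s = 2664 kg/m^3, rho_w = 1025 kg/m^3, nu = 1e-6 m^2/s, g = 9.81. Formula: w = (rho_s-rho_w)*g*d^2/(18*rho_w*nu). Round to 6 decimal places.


w = (rho_s - rho_w) * g * d^2 / (18 * rho_w * nu)
d = 0.037 mm = 0.000037 m
rho_s - rho_w = 2664 - 1025 = 1639
Numerator = 1639 * 9.81 * (0.000037)^2 = 0.000022011590
Denominator = 18 * 1025 * 1e-6 = 0.018450
w = 0.001193 m/s

0.001193


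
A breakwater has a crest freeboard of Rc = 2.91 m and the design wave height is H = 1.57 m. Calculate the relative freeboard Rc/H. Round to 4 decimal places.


Relative freeboard = Rc / H
= 2.91 / 1.57
= 1.8535

1.8535


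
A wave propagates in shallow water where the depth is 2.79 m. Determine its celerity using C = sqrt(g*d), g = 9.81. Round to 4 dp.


Using the shallow-water approximation:
C = sqrt(g * d) = sqrt(9.81 * 2.79)
C = sqrt(27.3699)
C = 5.2316 m/s

5.2316


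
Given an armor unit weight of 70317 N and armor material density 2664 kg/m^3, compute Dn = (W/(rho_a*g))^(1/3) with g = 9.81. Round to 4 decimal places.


V = W / (rho_a * g)
V = 70317 / (2664 * 9.81)
V = 70317 / 26133.84
V = 2.690649 m^3
Dn = V^(1/3) = 2.690649^(1/3)
Dn = 1.3909 m

1.3909


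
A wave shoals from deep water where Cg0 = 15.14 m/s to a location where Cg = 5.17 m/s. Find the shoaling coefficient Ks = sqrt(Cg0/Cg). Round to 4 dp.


Ks = sqrt(Cg0 / Cg)
Ks = sqrt(15.14 / 5.17)
Ks = sqrt(2.9284)
Ks = 1.7113

1.7113


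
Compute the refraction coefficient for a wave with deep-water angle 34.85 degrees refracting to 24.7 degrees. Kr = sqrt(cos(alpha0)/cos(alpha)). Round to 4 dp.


Kr = sqrt(cos(alpha0) / cos(alpha))
cos(34.85) = 0.820651
cos(24.7) = 0.908508
Kr = sqrt(0.820651 / 0.908508)
Kr = sqrt(0.903295)
Kr = 0.9504

0.9504


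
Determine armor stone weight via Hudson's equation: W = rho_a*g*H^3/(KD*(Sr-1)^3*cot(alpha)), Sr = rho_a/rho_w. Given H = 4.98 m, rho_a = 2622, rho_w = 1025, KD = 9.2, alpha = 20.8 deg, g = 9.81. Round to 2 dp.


Sr = rho_a / rho_w = 2622 / 1025 = 2.558049
(Sr - 1) = 1.558049
(Sr - 1)^3 = 3.782188
cot(20.8) = 1 / tan(20.8) = 1 / 0.379864 = 2.632519
Numerator = 2622 * 9.81 * 4.98^3 = 3176798.8951
Denominator = 9.2 * 3.782188 * 2.632519 = 91.601466
W = 3176798.8951 / 91.601466
W = 34680.66 N

34680.66


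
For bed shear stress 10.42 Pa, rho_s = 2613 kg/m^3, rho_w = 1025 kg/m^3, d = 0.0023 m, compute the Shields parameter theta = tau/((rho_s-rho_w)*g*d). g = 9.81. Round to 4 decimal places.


theta = tau / ((rho_s - rho_w) * g * d)
rho_s - rho_w = 2613 - 1025 = 1588
Denominator = 1588 * 9.81 * 0.0023 = 35.830044
theta = 10.42 / 35.830044
theta = 0.2908

0.2908


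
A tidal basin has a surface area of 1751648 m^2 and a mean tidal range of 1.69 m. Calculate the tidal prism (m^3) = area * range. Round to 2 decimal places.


Tidal prism = Area * Tidal range
P = 1751648 * 1.69
P = 2960285.12 m^3

2960285.12


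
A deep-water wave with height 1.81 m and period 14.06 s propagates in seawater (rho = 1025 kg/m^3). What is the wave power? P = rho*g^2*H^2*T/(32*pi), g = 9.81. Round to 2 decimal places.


P = rho * g^2 * H^2 * T / (32 * pi)
P = 1025 * 9.81^2 * 1.81^2 * 14.06 / (32 * pi)
P = 1025 * 96.2361 * 3.2761 * 14.06 / 100.53096
P = 45196.47 W/m

45196.47


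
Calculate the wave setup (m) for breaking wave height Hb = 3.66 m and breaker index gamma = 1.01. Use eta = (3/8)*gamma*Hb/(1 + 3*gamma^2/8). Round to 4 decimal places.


eta = (3/8) * gamma * Hb / (1 + 3*gamma^2/8)
Numerator = (3/8) * 1.01 * 3.66 = 1.386225
Denominator = 1 + 3*1.01^2/8 = 1 + 0.382538 = 1.382538
eta = 1.386225 / 1.382538
eta = 1.0027 m

1.0027


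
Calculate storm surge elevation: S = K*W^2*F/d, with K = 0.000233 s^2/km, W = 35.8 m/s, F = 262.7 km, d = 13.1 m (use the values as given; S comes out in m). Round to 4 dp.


S = K * W^2 * F / d
W^2 = 35.8^2 = 1281.64
S = 0.000233 * 1281.64 * 262.7 / 13.1
Numerator = 0.000233 * 1281.64 * 262.7 = 78.448031
S = 78.448031 / 13.1 = 5.9884 m

5.9884


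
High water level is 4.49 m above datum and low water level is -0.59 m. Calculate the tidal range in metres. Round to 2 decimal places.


Tidal range = High water - Low water
Tidal range = 4.49 - (-0.59)
Tidal range = 5.08 m

5.08


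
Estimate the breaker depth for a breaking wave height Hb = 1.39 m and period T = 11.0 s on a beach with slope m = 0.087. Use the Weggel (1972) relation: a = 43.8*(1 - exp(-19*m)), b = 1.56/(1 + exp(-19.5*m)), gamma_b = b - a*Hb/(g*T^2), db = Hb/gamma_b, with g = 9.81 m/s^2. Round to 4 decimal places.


a = 43.8 * (1 - exp(-19 * m))
exp(-19 * 0.087) = exp(-1.6530) = 0.191475
a = 43.8 * (1 - 0.191475) = 35.413412
b = 1.56 / (1 + exp(-19.5 * m))
exp(-19.5 * 0.087) = exp(-1.6965) = 0.183324
b = 1.56 / (1 + 0.183324) = 1.318320
Hb / (g * T^2) = 1.39 / (9.81 * 11.0^2) = 1.39 / 1187.0100 = 0.00117101
gamma_b = b - a * Hb/(g*T^2) = 1.318320 - 35.413412 * 0.00117101 = 1.276851
db = Hb / gamma_b = 1.39 / 1.276851
db = 1.0886 m

1.0886


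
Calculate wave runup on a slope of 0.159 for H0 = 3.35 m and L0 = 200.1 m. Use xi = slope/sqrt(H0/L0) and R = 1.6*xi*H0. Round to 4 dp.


xi = slope / sqrt(H0/L0)
H0/L0 = 3.35/200.1 = 0.016742
sqrt(0.016742) = 0.129389
xi = 0.159 / 0.129389 = 1.228848
R = 1.6 * xi * H0 = 1.6 * 1.228848 * 3.35
R = 6.5866 m

6.5866


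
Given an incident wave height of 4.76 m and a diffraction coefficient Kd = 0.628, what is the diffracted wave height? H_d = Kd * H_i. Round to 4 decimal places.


H_d = Kd * H_i
H_d = 0.628 * 4.76
H_d = 2.9893 m

2.9893


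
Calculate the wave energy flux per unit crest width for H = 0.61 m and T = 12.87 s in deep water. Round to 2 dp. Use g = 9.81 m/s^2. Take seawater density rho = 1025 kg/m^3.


P = rho * g^2 * H^2 * T / (32 * pi)
P = 1025 * 9.81^2 * 0.61^2 * 12.87 / (32 * pi)
P = 1025 * 96.2361 * 0.3721 * 12.87 / 100.53096
P = 4698.94 W/m

4698.94


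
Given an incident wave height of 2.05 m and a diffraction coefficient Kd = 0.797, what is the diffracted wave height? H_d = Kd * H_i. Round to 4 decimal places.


H_d = Kd * H_i
H_d = 0.797 * 2.05
H_d = 1.6339 m

1.6339


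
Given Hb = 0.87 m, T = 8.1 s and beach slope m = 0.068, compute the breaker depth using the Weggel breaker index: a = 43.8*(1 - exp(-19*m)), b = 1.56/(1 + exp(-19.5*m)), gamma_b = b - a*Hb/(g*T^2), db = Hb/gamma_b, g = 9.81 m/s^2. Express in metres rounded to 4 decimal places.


a = 43.8 * (1 - exp(-19 * m))
exp(-19 * 0.068) = exp(-1.2920) = 0.274721
a = 43.8 * (1 - 0.274721) = 31.767229
b = 1.56 / (1 + exp(-19.5 * m))
exp(-19.5 * 0.068) = exp(-1.3260) = 0.265537
b = 1.56 / (1 + 0.265537) = 1.232678
Hb / (g * T^2) = 0.87 / (9.81 * 8.1^2) = 0.87 / 643.6341 = 0.00135170
gamma_b = b - a * Hb/(g*T^2) = 1.232678 - 31.767229 * 0.00135170 = 1.189738
db = Hb / gamma_b = 0.87 / 1.189738
db = 0.7313 m

0.7313


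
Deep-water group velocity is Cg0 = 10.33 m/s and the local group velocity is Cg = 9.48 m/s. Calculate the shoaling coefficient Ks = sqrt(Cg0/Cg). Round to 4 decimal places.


Ks = sqrt(Cg0 / Cg)
Ks = sqrt(10.33 / 9.48)
Ks = sqrt(1.0897)
Ks = 1.0439

1.0439


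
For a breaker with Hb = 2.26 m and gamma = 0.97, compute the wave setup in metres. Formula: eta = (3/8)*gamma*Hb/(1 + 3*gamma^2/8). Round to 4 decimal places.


eta = (3/8) * gamma * Hb / (1 + 3*gamma^2/8)
Numerator = (3/8) * 0.97 * 2.26 = 0.822075
Denominator = 1 + 3*0.97^2/8 = 1 + 0.352838 = 1.352838
eta = 0.822075 / 1.352838
eta = 0.6077 m

0.6077


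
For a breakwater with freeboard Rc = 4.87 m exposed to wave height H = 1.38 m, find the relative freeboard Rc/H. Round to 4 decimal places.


Relative freeboard = Rc / H
= 4.87 / 1.38
= 3.5290

3.5290


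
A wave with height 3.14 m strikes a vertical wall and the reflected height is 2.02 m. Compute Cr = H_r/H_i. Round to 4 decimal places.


Cr = H_r / H_i
Cr = 2.02 / 3.14
Cr = 0.6433

0.6433


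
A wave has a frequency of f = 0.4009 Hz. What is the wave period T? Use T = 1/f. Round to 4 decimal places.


T = 1 / f
T = 1 / 0.4009
T = 2.4944 s

2.4944


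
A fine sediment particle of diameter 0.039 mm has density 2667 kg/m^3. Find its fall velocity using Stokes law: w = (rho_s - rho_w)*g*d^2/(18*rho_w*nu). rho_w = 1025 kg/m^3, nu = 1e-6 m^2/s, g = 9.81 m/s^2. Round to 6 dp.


w = (rho_s - rho_w) * g * d^2 / (18 * rho_w * nu)
d = 0.039 mm = 0.000039 m
rho_s - rho_w = 2667 - 1025 = 1642
Numerator = 1642 * 9.81 * (0.000039)^2 = 0.000024500298
Denominator = 18 * 1025 * 1e-6 = 0.018450
w = 0.001328 m/s

0.001328


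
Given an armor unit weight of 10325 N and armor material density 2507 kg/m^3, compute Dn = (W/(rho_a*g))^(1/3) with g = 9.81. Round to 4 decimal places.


V = W / (rho_a * g)
V = 10325 / (2507 * 9.81)
V = 10325 / 24593.67
V = 0.419823 m^3
Dn = V^(1/3) = 0.419823^(1/3)
Dn = 0.7488 m

0.7488


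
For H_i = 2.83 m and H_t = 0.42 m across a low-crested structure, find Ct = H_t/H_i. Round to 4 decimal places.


Ct = H_t / H_i
Ct = 0.42 / 2.83
Ct = 0.1484

0.1484


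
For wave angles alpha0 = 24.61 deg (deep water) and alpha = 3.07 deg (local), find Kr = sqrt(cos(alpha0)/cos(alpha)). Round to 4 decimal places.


Kr = sqrt(cos(alpha0) / cos(alpha))
cos(24.61) = 0.909163
cos(3.07) = 0.998565
Kr = sqrt(0.909163 / 0.998565)
Kr = sqrt(0.910470)
Kr = 0.9542

0.9542


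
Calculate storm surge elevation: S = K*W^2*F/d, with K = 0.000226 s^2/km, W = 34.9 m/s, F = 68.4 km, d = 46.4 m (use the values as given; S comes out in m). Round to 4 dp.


S = K * W^2 * F / d
W^2 = 34.9^2 = 1218.01
S = 0.000226 * 1218.01 * 68.4 / 46.4
Numerator = 0.000226 * 1218.01 * 68.4 = 18.828486
S = 18.828486 / 46.4 = 0.4058 m

0.4058


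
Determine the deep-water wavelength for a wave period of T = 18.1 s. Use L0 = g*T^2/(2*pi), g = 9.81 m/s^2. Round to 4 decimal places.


L0 = g * T^2 / (2 * pi)
L0 = 9.81 * 18.1^2 / (2 * pi)
L0 = 9.81 * 327.6100 / 6.28319
L0 = 3213.8541 / 6.28319
L0 = 511.5008 m

511.5008


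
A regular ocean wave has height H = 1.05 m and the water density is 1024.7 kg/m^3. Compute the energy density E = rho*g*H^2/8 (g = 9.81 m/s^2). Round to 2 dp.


E = (1/8) * rho * g * H^2
E = (1/8) * 1024.7 * 9.81 * 1.05^2
E = 0.125 * 1024.7 * 9.81 * 1.1025
E = 1385.33 J/m^2

1385.33


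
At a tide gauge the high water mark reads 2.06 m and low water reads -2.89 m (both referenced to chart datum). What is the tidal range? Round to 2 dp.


Tidal range = High water - Low water
Tidal range = 2.06 - (-2.89)
Tidal range = 4.95 m

4.95


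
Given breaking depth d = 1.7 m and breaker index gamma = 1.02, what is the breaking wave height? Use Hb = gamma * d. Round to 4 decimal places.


Hb = gamma * d
Hb = 1.02 * 1.7
Hb = 1.7340 m

1.7340


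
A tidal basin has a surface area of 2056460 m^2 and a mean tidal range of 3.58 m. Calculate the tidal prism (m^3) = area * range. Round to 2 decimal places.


Tidal prism = Area * Tidal range
P = 2056460 * 3.58
P = 7362126.80 m^3

7362126.80


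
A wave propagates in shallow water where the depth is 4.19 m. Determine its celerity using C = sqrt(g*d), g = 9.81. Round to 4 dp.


Using the shallow-water approximation:
C = sqrt(g * d) = sqrt(9.81 * 4.19)
C = sqrt(41.1039)
C = 6.4112 m/s

6.4112


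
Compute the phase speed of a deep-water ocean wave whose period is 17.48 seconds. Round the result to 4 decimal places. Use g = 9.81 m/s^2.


We use the deep-water celerity formula:
C = g * T / (2 * pi)
C = 9.81 * 17.48 / (2 * 3.14159...)
C = 171.478800 / 6.283185
C = 27.2917 m/s

27.2917


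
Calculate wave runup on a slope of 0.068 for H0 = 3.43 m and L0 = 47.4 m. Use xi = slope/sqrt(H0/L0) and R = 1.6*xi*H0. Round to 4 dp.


xi = slope / sqrt(H0/L0)
H0/L0 = 3.43/47.4 = 0.072363
sqrt(0.072363) = 0.269003
xi = 0.068 / 0.269003 = 0.252785
R = 1.6 * xi * H0 = 1.6 * 0.252785 * 3.43
R = 1.3873 m

1.3873


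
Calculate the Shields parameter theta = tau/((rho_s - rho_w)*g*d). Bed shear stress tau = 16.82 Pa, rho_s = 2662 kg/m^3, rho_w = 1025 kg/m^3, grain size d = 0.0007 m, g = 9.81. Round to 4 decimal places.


theta = tau / ((rho_s - rho_w) * g * d)
rho_s - rho_w = 2662 - 1025 = 1637
Denominator = 1637 * 9.81 * 0.0007 = 11.241279
theta = 16.82 / 11.241279
theta = 1.4963

1.4963


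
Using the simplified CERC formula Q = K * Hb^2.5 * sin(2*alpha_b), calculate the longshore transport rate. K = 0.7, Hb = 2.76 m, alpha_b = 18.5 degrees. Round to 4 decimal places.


Q = K * Hb^2.5 * sin(2 * alpha_b)
Hb^2.5 = 2.76^2.5 = 12.655308
sin(2 * 18.5) = sin(37.0) = 0.601815
Q = 0.7 * 12.655308 * 0.601815
Q = 5.3313 m^3/s

5.3313


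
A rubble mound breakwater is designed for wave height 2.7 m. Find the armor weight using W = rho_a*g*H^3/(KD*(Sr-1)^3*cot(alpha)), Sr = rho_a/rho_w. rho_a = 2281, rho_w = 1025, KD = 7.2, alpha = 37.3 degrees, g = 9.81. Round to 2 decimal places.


Sr = rho_a / rho_w = 2281 / 1025 = 2.225366
(Sr - 1) = 1.225366
(Sr - 1)^3 = 1.839913
cot(37.3) = 1 / tan(37.3) = 1 / 0.761796 = 1.312688
Numerator = 2281 * 9.81 * 2.7^3 = 440438.8146
Denominator = 7.2 * 1.839913 * 1.312688 = 17.389665
W = 440438.8146 / 17.389665
W = 25327.62 N

25327.62
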